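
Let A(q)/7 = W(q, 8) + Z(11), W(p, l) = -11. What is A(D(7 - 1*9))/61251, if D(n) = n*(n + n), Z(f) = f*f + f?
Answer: 847/61251 ≈ 0.013828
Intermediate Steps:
Z(f) = f + f² (Z(f) = f² + f = f + f²)
D(n) = 2*n² (D(n) = n*(2*n) = 2*n²)
A(q) = 847 (A(q) = 7*(-11 + 11*(1 + 11)) = 7*(-11 + 11*12) = 7*(-11 + 132) = 7*121 = 847)
A(D(7 - 1*9))/61251 = 847/61251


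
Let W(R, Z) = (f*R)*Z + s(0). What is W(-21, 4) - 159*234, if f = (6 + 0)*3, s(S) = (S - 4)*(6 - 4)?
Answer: -38726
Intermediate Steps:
s(S) = -8 + 2*S (s(S) = (-4 + S)*2 = -8 + 2*S)
f = 18 (f = 6*3 = 18)
W(R, Z) = -8 + 18*R*Z (W(R, Z) = (18*R)*Z + (-8 + 2*0) = 18*R*Z + (-8 + 0) = 18*R*Z - 8 = -8 + 18*R*Z)
W(-21, 4) - 159*234 = (-8 + 18*(-21)*4) - 159*234 = (-8 - 1512) - 37206 = -1520 - 37206 = -38726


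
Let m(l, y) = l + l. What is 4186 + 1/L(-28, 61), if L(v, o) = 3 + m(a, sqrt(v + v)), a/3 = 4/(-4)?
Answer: 12557/3 ≈ 4185.7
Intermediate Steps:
a = -3 (a = 3*(4/(-4)) = 3*(4*(-1/4)) = 3*(-1) = -3)
m(l, y) = 2*l
L(v, o) = -3 (L(v, o) = 3 + 2*(-3) = 3 - 6 = -3)
4186 + 1/L(-28, 61) = 4186 + 1/(-3) = 4186 - 1/3 = 12557/3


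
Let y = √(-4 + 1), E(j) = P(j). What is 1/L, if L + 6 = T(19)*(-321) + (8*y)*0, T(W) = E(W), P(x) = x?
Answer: -1/6105 ≈ -0.00016380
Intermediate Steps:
E(j) = j
y = I*√3 (y = √(-3) = I*√3 ≈ 1.732*I)
T(W) = W
L = -6105 (L = -6 + (19*(-321) + (8*(I*√3))*0) = -6 + (-6099 + (8*I*√3)*0) = -6 + (-6099 + 0) = -6 - 6099 = -6105)
1/L = 1/(-6105) = -1/6105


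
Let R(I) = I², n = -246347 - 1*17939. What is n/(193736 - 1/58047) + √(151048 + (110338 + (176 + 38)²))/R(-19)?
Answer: -15341009442/11245793591 + √307182/361 ≈ 0.17114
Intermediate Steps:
n = -264286 (n = -246347 - 17939 = -264286)
n/(193736 - 1/58047) + √(151048 + (110338 + (176 + 38)²))/R(-19) = -264286/(193736 - 1/58047) + √(151048 + (110338 + (176 + 38)²))/((-19)²) = -264286/(193736 - 1*1/58047) + √(151048 + (110338 + 214²))/361 = -264286/(193736 - 1/58047) + √(151048 + (110338 + 45796))*(1/361) = -264286/11245793591/58047 + √(151048 + 156134)*(1/361) = -264286*58047/11245793591 + √307182*(1/361) = -15341009442/11245793591 + √307182/361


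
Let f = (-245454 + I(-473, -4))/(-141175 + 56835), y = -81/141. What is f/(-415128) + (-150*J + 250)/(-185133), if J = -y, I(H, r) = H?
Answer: -30192385339853/33849698989477280 ≈ -0.00089195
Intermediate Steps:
y = -27/47 (y = -81*1/141 = -27/47 ≈ -0.57447)
f = 245927/84340 (f = (-245454 - 473)/(-141175 + 56835) = -245927/(-84340) = -245927*(-1/84340) = 245927/84340 ≈ 2.9159)
J = 27/47 (J = -1*(-27/47) = 27/47 ≈ 0.57447)
f/(-415128) + (-150*J + 250)/(-185133) = (245927/84340)/(-415128) + (-150*27/47 + 250)/(-185133) = (245927/84340)*(-1/415128) + (-4050/47 + 250)*(-1/185133) = -245927/35011895520 + (7700/47)*(-1/185133) = -245927/35011895520 - 7700/8701251 = -30192385339853/33849698989477280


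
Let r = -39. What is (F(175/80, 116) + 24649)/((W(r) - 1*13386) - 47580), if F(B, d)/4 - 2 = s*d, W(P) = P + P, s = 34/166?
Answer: -2054419/5066652 ≈ -0.40548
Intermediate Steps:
s = 17/83 (s = 34*(1/166) = 17/83 ≈ 0.20482)
W(P) = 2*P
F(B, d) = 8 + 68*d/83 (F(B, d) = 8 + 4*(17*d/83) = 8 + 68*d/83)
(F(175/80, 116) + 24649)/((W(r) - 1*13386) - 47580) = ((8 + (68/83)*116) + 24649)/((2*(-39) - 1*13386) - 47580) = ((8 + 7888/83) + 24649)/((-78 - 13386) - 47580) = (8552/83 + 24649)/(-13464 - 47580) = (2054419/83)/(-61044) = (2054419/83)*(-1/61044) = -2054419/5066652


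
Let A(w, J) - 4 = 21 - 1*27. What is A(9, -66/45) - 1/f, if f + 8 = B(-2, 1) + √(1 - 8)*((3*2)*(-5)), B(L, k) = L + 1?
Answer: (-60*√7 + 17*I)/(3*(-3*I + 10*√7)) ≈ -1.9986 - 0.012439*I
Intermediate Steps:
A(w, J) = -2 (A(w, J) = 4 + (21 - 1*27) = 4 + (21 - 27) = 4 - 6 = -2)
B(L, k) = 1 + L
f = -9 - 30*I*√7 (f = -8 + ((1 - 2) + √(1 - 8)*((3*2)*(-5))) = -8 + (-1 + √(-7)*(6*(-5))) = -8 + (-1 + (I*√7)*(-30)) = -8 + (-1 - 30*I*√7) = -9 - 30*I*√7 ≈ -9.0 - 79.373*I)
A(9, -66/45) - 1/f = -2 - 1/(-9 - 30*I*√7)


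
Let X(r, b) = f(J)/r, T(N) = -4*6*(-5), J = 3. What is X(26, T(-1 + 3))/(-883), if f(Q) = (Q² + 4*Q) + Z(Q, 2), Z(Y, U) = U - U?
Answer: -21/22958 ≈ -0.00091471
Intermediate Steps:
Z(Y, U) = 0
f(Q) = Q² + 4*Q (f(Q) = (Q² + 4*Q) + 0 = Q² + 4*Q)
T(N) = 120 (T(N) = -24*(-5) = 120)
X(r, b) = 21/r (X(r, b) = (3*(4 + 3))/r = (3*7)/r = 21/r)
X(26, T(-1 + 3))/(-883) = (21/26)/(-883) = (21*(1/26))*(-1/883) = (21/26)*(-1/883) = -21/22958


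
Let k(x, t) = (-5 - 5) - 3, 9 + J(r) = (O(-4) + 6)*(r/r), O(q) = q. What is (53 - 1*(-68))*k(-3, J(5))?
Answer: -1573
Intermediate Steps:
J(r) = -7 (J(r) = -9 + (-4 + 6)*(r/r) = -9 + 2*1 = -9 + 2 = -7)
k(x, t) = -13 (k(x, t) = -10 - 3 = -13)
(53 - 1*(-68))*k(-3, J(5)) = (53 - 1*(-68))*(-13) = (53 + 68)*(-13) = 121*(-13) = -1573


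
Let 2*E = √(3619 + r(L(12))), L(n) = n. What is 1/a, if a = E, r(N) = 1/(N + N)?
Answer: 4*√521142/86857 ≈ 0.033246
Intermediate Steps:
r(N) = 1/(2*N)
E = √521142/24 (E = √(3619 + (½)/12)/2 = √(3619 + (½)*(1/12))/2 = √(3619 + 1/24)/2 = √(86857/24)/2 = (√521142/12)/2 = √521142/24 ≈ 30.079)
a = √521142/24 ≈ 30.079
1/a = 1/(√521142/24) = 4*√521142/86857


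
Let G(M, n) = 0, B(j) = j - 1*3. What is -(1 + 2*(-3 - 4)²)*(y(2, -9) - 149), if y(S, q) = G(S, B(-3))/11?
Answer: 14751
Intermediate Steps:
B(j) = -3 + j (B(j) = j - 3 = -3 + j)
y(S, q) = 0 (y(S, q) = 0/11 = 0*(1/11) = 0)
-(1 + 2*(-3 - 4)²)*(y(2, -9) - 149) = -(1 + 2*(-3 - 4)²)*(0 - 149) = -(1 + 2*(-7)²)*(-149) = -(1 + 2*49)*(-149) = -(1 + 98)*(-149) = -99*(-149) = -1*(-14751) = 14751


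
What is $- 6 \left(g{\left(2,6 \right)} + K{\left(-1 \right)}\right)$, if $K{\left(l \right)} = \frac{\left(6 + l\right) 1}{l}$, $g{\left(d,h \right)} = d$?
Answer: $18$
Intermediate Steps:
$K{\left(l \right)} = \frac{6 + l}{l}$
$- 6 \left(g{\left(2,6 \right)} + K{\left(-1 \right)}\right) = - 6 \left(2 + \frac{6 - 1}{-1}\right) = - 6 \left(2 - 5\right) = \left(-6\right) \left(-3\right) = 18$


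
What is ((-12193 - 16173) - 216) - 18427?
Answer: -47009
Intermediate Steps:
((-12193 - 16173) - 216) - 18427 = (-28366 - 216) - 18427 = -28582 - 18427 = -47009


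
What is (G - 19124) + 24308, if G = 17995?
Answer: 23179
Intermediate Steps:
(G - 19124) + 24308 = (17995 - 19124) + 24308 = -1129 + 24308 = 23179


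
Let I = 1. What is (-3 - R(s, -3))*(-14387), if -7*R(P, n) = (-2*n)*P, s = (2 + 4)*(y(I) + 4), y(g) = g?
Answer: -2287533/7 ≈ -3.2679e+5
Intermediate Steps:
s = 30 (s = (2 + 4)*(1 + 4) = 6*5 = 30)
R(P, n) = 2*P*n/7 (R(P, n) = -(-2*n)*P/7 = -(-2)*P*n/7 = 2*P*n/7)
(-3 - R(s, -3))*(-14387) = (-3 - 2*30*(-3)/7)*(-14387) = (-3 - 1*(-180/7))*(-14387) = (-3 + 180/7)*(-14387) = (159/7)*(-14387) = -2287533/7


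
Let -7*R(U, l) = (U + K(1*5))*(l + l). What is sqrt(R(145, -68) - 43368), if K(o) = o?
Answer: 18*I*sqrt(6118)/7 ≈ 201.13*I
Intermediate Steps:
R(U, l) = -2*l*(5 + U)/7 (R(U, l) = -(U + 1*5)*(l + l)/7 = -(U + 5)*2*l/7 = -(5 + U)*2*l/7 = -2*l*(5 + U)/7)
sqrt(R(145, -68) - 43368) = sqrt(-2/7*(-68)*(5 + 145) - 43368) = sqrt(-2/7*(-68)*150 - 43368) = sqrt(20400/7 - 43368) = sqrt(-283176/7) = 18*I*sqrt(6118)/7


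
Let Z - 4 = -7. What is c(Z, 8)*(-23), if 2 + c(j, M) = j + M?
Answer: -69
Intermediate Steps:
Z = -3 (Z = 4 - 7 = -3)
c(j, M) = -2 + M + j (c(j, M) = -2 + (j + M) = -2 + (M + j) = -2 + M + j)
c(Z, 8)*(-23) = (-2 + 8 - 3)*(-23) = 3*(-23) = -69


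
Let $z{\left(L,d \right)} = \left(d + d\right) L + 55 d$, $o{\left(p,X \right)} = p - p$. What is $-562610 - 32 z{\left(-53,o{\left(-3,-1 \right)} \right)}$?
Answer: $-562610$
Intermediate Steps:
$o{\left(p,X \right)} = 0$
$z{\left(L,d \right)} = 55 d + 2 L d$ ($z{\left(L,d \right)} = 2 d L + 55 d = 2 L d + 55 d = 55 d + 2 L d$)
$-562610 - 32 z{\left(-53,o{\left(-3,-1 \right)} \right)} = -562610 - 32 \cdot 0 \left(55 + 2 \left(-53\right)\right) = -562610 - 32 \cdot 0 \left(55 - 106\right) = -562610 - 32 \cdot 0 \left(-51\right) = -562610 - 32 \cdot 0 = -562610 - 0 = -562610 + 0 = -562610$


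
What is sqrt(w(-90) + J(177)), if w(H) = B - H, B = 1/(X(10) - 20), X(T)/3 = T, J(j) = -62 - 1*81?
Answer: 23*I*sqrt(10)/10 ≈ 7.2732*I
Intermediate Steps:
J(j) = -143 (J(j) = -62 - 81 = -143)
X(T) = 3*T
B = 1/10 (B = 1/(3*10 - 20) = 1/(30 - 20) = 1/10 ≈ 0.10000)
w(H) = 1/10 - H
sqrt(w(-90) + J(177)) = sqrt((1/10 - 1*(-90)) - 143) = sqrt((1/10 + 90) - 143) = sqrt(901/10 - 143) = sqrt(-529/10) = 23*I*sqrt(10)/10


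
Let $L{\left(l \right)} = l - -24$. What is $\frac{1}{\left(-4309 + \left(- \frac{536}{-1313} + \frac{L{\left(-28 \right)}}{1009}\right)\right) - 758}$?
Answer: $- \frac{1324817}{6712312167} \approx -0.00019737$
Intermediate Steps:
$L{\left(l \right)} = 24 + l$ ($L{\left(l \right)} = l + 24 = 24 + l$)
$\frac{1}{\left(-4309 + \left(- \frac{536}{-1313} + \frac{L{\left(-28 \right)}}{1009}\right)\right) - 758} = \frac{1}{\left(-4309 + \left(- \frac{536}{-1313} + \frac{24 - 28}{1009}\right)\right) - 758} = \frac{1}{\left(-4309 - - \frac{535572}{1324817}\right) - 758} = \frac{1}{\left(-4309 + \left(\frac{536}{1313} - \frac{4}{1009}\right)\right) - 758} = \frac{1}{\left(-4309 + \frac{535572}{1324817}\right) - 758} = \frac{1}{- \frac{5708100881}{1324817} - 758} = \frac{1}{- \frac{6712312167}{1324817}} = - \frac{1324817}{6712312167}$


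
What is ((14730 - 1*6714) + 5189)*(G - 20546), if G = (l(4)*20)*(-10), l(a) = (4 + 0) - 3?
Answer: -273950930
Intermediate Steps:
l(a) = 1 (l(a) = 4 - 3 = 1)
G = -200 (G = (1*20)*(-10) = 20*(-10) = -200)
((14730 - 1*6714) + 5189)*(G - 20546) = ((14730 - 1*6714) + 5189)*(-200 - 20546) = ((14730 - 6714) + 5189)*(-20746) = (8016 + 5189)*(-20746) = 13205*(-20746) = -273950930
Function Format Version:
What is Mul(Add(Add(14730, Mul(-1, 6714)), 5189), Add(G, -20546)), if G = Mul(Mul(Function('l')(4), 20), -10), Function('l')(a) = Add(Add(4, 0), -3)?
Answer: -273950930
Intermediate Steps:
Function('l')(a) = 1 (Function('l')(a) = Add(4, -3) = 1)
G = -200 (G = Mul(Mul(1, 20), -10) = Mul(20, -10) = -200)
Mul(Add(Add(14730, Mul(-1, 6714)), 5189), Add(G, -20546)) = Mul(Add(Add(14730, Mul(-1, 6714)), 5189), Add(-200, -20546)) = Mul(Add(Add(14730, -6714), 5189), -20746) = Mul(Add(8016, 5189), -20746) = Mul(13205, -20746) = -273950930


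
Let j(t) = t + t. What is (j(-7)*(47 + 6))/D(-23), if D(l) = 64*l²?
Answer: -371/16928 ≈ -0.021916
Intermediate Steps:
j(t) = 2*t
(j(-7)*(47 + 6))/D(-23) = ((2*(-7))*(47 + 6))/((64*(-23)²)) = (-14*53)/((64*529)) = -742/33856 = -742*1/33856 = -371/16928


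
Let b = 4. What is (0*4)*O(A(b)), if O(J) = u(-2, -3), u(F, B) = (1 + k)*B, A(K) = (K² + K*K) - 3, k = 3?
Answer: 0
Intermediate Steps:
A(K) = -3 + 2*K² (A(K) = (K² + K²) - 3 = 2*K² - 3 = -3 + 2*K²)
u(F, B) = 4*B (u(F, B) = (1 + 3)*B = 4*B)
O(J) = -12 (O(J) = 4*(-3) = -12)
(0*4)*O(A(b)) = (0*4)*(-12) = 0*(-12) = 0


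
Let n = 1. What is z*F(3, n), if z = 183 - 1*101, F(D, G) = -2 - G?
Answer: -246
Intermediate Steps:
z = 82 (z = 183 - 101 = 82)
z*F(3, n) = 82*(-2 - 1*1) = 82*(-2 - 1) = 82*(-3) = -246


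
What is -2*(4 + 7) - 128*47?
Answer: -6038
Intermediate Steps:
-2*(4 + 7) - 128*47 = -2*11 - 6016 = -22 - 6016 = -6038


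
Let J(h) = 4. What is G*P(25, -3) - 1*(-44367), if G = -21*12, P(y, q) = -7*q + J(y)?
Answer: 38067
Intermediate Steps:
P(y, q) = 4 - 7*q (P(y, q) = -7*q + 4 = 4 - 7*q)
G = -252
G*P(25, -3) - 1*(-44367) = -252*(4 - 7*(-3)) - 1*(-44367) = -252*(4 + 21) + 44367 = -252*25 + 44367 = -6300 + 44367 = 38067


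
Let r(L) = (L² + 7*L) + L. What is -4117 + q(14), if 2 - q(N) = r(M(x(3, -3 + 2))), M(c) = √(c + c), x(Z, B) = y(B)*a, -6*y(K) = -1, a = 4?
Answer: -12349/3 - 16*√3/3 ≈ -4125.6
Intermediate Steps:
y(K) = ⅙ (y(K) = -⅙*(-1) = ⅙)
x(Z, B) = ⅔ (x(Z, B) = (⅙)*4 = ⅔)
M(c) = √2*√c (M(c) = √(2*c) = √2*√c)
r(L) = L² + 8*L
q(N) = 2 - 2*√3*(8 + 2*√3/3)/3 (q(N) = 2 - √2*√(⅔)*(8 + √2*√(⅔)) = 2 - √2*(√6/3)*(8 + √2*(√6/3)) = 2 - 2*√3/3*(8 + 2*√3/3) = 2 - 2*√3*(8 + 2*√3/3)/3)
-4117 + q(14) = -4117 + (⅔ - 16*√3/3) = -12349/3 - 16*√3/3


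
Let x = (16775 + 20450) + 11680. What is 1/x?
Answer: 1/48905 ≈ 2.0448e-5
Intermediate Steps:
x = 48905 (x = 37225 + 11680 = 48905)
1/x = 1/48905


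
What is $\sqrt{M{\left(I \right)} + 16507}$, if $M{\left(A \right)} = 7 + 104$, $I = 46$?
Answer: $\sqrt{16618} \approx 128.91$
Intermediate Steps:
$M{\left(A \right)} = 111$
$\sqrt{M{\left(I \right)} + 16507} = \sqrt{111 + 16507} = \sqrt{16618}$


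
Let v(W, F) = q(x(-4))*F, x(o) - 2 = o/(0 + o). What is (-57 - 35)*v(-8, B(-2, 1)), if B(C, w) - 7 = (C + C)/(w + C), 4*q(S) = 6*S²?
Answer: -13662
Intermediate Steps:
x(o) = 3 (x(o) = 2 + o/(0 + o) = 2 + o/o = 2 + 1 = 3)
q(S) = 3*S²/2 (q(S) = (6*S²)/4 = 3*S²/2)
B(C, w) = 7 + 2*C/(C + w) (B(C, w) = 7 + (C + C)/(w + C) = 7 + (2*C)/(C + w) = 7 + 2*C/(C + w))
v(W, F) = 27*F/2 (v(W, F) = ((3/2)*3²)*F = ((3/2)*9)*F = 27*F/2)
(-57 - 35)*v(-8, B(-2, 1)) = (-57 - 35)*(27*((7*1 + 9*(-2))/(-2 + 1))/2) = -1242*(7 - 18)/(-1) = -1242*(-1*(-11)) = -1242*11 = -92*297/2 = -13662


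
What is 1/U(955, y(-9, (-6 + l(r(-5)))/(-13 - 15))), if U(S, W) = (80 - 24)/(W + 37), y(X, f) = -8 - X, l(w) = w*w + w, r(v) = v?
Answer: 19/28 ≈ 0.67857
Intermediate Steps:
l(w) = w + w² (l(w) = w² + w = w + w²)
U(S, W) = 56/(37 + W)
1/U(955, y(-9, (-6 + l(r(-5)))/(-13 - 15))) = 1/(56/(37 + (-8 - 1*(-9)))) = 1/(56/(37 + (-8 + 9))) = 1/(56/(37 + 1)) = 1/(56/38) = 1/(56*(1/38)) = 1/(28/19) = 19/28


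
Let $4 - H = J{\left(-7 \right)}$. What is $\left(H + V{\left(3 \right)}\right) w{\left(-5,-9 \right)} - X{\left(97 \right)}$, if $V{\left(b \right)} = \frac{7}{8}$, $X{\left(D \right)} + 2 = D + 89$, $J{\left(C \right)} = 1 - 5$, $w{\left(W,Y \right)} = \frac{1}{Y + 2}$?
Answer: $- \frac{10375}{56} \approx -185.27$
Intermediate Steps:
$w{\left(W,Y \right)} = \frac{1}{2 + Y}$
$J{\left(C \right)} = -4$ ($J{\left(C \right)} = 1 - 5 = -4$)
$H = 8$ ($H = 4 - -4 = 4 + 4 = 8$)
$X{\left(D \right)} = 87 + D$ ($X{\left(D \right)} = -2 + \left(D + 89\right) = -2 + \left(89 + D\right) = 87 + D$)
$V{\left(b \right)} = \frac{7}{8}$ ($V{\left(b \right)} = 7 \cdot \frac{1}{8} = \frac{7}{8}$)
$\left(H + V{\left(3 \right)}\right) w{\left(-5,-9 \right)} - X{\left(97 \right)} = \frac{8 + \frac{7}{8}}{2 - 9} - \left(87 + 97\right) = \frac{71}{8 \left(-7\right)} - 184 = \frac{71}{8} \left(- \frac{1}{7}\right) - 184 = - \frac{71}{56} - 184 = - \frac{10375}{56}$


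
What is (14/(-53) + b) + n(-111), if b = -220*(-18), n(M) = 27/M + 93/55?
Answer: 427233448/107855 ≈ 3961.2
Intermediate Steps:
n(M) = 93/55 + 27/M (n(M) = 27/M + 93*(1/55) = 27/M + 93/55 = 93/55 + 27/M)
b = 3960 (b = -55*(-72) = 3960)
(14/(-53) + b) + n(-111) = (14/(-53) + 3960) + (93/55 + 27/(-111)) = (14*(-1/53) + 3960) + (93/55 + 27*(-1/111)) = (-14/53 + 3960) + (93/55 - 9/37) = 209866/53 + 2946/2035 = 427233448/107855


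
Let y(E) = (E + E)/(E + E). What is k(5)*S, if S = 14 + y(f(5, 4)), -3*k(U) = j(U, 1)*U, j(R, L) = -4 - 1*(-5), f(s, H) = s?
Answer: -25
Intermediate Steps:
j(R, L) = 1 (j(R, L) = -4 + 5 = 1)
y(E) = 1 (y(E) = (2*E)/((2*E)) = (2*E)*(1/(2*E)) = 1)
k(U) = -U/3
S = 15 (S = 14 + 1 = 15)
k(5)*S = -⅓*5*15 = -5/3*15 = -25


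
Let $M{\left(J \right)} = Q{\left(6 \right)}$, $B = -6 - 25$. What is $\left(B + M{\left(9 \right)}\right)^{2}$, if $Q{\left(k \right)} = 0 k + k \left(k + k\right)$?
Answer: $1681$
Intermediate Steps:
$B = -31$ ($B = -6 - 25 = -31$)
$Q{\left(k \right)} = 2 k^{2}$ ($Q{\left(k \right)} = 0 + k 2 k = 0 + 2 k^{2} = 2 k^{2}$)
$M{\left(J \right)} = 72$ ($M{\left(J \right)} = 2 \cdot 6^{2} = 2 \cdot 36 = 72$)
$\left(B + M{\left(9 \right)}\right)^{2} = \left(-31 + 72\right)^{2} = 41^{2} = 1681$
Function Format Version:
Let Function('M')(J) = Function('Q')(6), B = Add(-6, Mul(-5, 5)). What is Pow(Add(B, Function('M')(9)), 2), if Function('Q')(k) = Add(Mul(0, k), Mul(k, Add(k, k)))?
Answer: 1681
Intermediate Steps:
B = -31 (B = Add(-6, -25) = -31)
Function('Q')(k) = Mul(2, Pow(k, 2)) (Function('Q')(k) = Add(0, Mul(k, Mul(2, k))) = Add(0, Mul(2, Pow(k, 2))) = Mul(2, Pow(k, 2)))
Function('M')(J) = 72 (Function('M')(J) = Mul(2, Pow(6, 2)) = Mul(2, 36) = 72)
Pow(Add(B, Function('M')(9)), 2) = Pow(Add(-31, 72), 2) = Pow(41, 2) = 1681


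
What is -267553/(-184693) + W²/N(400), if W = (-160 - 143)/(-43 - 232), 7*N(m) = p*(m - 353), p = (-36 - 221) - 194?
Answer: 428774950805666/296067150025625 ≈ 1.4482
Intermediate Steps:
p = -451 (p = -257 - 194 = -451)
N(m) = 159203/7 - 451*m/7 (N(m) = (-451*(m - 353))/7 = (-451*(-353 + m))/7 = (159203 - 451*m)/7 = 159203/7 - 451*m/7)
W = 303/275 (W = -303/(-275) = -303*(-1/275) = 303/275 ≈ 1.1018)
-267553/(-184693) + W²/N(400) = -267553/(-184693) + (303/275)²/(159203/7 - 451/7*400) = -267553*(-1/184693) + 91809/(75625*(159203/7 - 180400/7)) = 267553/184693 + 91809/(75625*(-21197/7)) = 267553/184693 + (91809/75625)*(-7/21197) = 267553/184693 - 642663/1603023125 = 428774950805666/296067150025625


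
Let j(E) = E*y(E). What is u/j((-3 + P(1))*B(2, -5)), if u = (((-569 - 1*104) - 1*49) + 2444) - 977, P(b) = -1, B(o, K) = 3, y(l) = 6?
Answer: -745/72 ≈ -10.347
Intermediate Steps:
j(E) = 6*E (j(E) = E*6 = 6*E)
u = 745 (u = (((-569 - 104) - 49) + 2444) - 977 = ((-673 - 49) + 2444) - 977 = (-722 + 2444) - 977 = 1722 - 977 = 745)
u/j((-3 + P(1))*B(2, -5)) = 745/((6*((-3 - 1)*3))) = 745/((6*(-4*3))) = 745/((6*(-12))) = 745/(-72) = 745*(-1/72) = -745/72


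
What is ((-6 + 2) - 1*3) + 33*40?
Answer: 1313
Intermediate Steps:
((-6 + 2) - 1*3) + 33*40 = (-4 - 3) + 1320 = -7 + 1320 = 1313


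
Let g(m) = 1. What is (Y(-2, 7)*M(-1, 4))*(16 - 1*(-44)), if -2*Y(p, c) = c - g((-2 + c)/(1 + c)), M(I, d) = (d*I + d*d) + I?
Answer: -1980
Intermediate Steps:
M(I, d) = I + d² + I*d (M(I, d) = (I*d + d²) + I = (d² + I*d) + I = I + d² + I*d)
Y(p, c) = ½ - c/2 (Y(p, c) = -(c - 1*1)/2 = -(c - 1)/2 = -(-1 + c)/2 = ½ - c/2)
(Y(-2, 7)*M(-1, 4))*(16 - 1*(-44)) = ((½ - ½*7)*(-1 + 4² - 1*4))*(16 - 1*(-44)) = ((½ - 7/2)*(-1 + 16 - 4))*(16 + 44) = -3*11*60 = -33*60 = -1980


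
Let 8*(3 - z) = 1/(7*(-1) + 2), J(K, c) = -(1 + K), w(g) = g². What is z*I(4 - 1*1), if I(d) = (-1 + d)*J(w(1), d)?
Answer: -121/10 ≈ -12.100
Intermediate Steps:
J(K, c) = -1 - K
z = 121/40 (z = 3 - 1/(8*(7*(-1) + 2)) = 3 - 1/(8*(-7 + 2)) = 3 - ⅛/(-5) = 3 - ⅛*(-⅕) = 3 + 1/40 = 121/40 ≈ 3.0250)
I(d) = 2 - 2*d (I(d) = (-1 + d)*(-1 - 1*1²) = (-1 + d)*(-1 - 1*1) = (-1 + d)*(-1 - 1) = (-1 + d)*(-2) = 2 - 2*d)
z*I(4 - 1*1) = 121*(2 - 2*(4 - 1*1))/40 = 121*(2 - 2*(4 - 1))/40 = 121*(2 - 2*3)/40 = 121*(2 - 6)/40 = (121/40)*(-4) = -121/10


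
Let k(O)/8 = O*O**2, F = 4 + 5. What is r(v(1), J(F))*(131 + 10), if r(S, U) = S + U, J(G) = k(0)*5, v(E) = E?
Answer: 141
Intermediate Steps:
F = 9
k(O) = 8*O**3 (k(O) = 8*(O*O**2) = 8*O**3)
J(G) = 0 (J(G) = (8*0**3)*5 = (8*0)*5 = 0*5 = 0)
r(v(1), J(F))*(131 + 10) = (1 + 0)*(131 + 10) = 1*141 = 141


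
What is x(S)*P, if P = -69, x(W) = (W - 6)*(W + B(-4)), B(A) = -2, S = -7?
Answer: -8073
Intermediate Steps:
x(W) = (-6 + W)*(-2 + W) (x(W) = (W - 6)*(W - 2) = (-6 + W)*(-2 + W))
x(S)*P = (12 + (-7)**2 - 8*(-7))*(-69) = (12 + 49 + 56)*(-69) = 117*(-69) = -8073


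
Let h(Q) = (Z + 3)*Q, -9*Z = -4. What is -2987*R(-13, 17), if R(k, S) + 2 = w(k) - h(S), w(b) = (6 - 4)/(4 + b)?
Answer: 1633889/9 ≈ 1.8154e+5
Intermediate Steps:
Z = 4/9 (Z = -1/9*(-4) = 4/9 ≈ 0.44444)
h(Q) = 31*Q/9 (h(Q) = (4/9 + 3)*Q = 31*Q/9)
w(b) = 2/(4 + b)
R(k, S) = -2 + 2/(4 + k) - 31*S/9 (R(k, S) = -2 + (2/(4 + k) - 31*S/9) = -2 + 2/(4 + k) - 31*S/9)
-2987*R(-13, 17) = -2987*(18 - (4 - 13)*(18 + 31*17))/(9*(4 - 13)) = -2987*(18 - 1*(-9)*(18 + 527))/(9*(-9)) = -2987*(-1)*(18 - 1*(-9)*545)/(9*9) = -2987*(-1)*(18 + 4905)/(9*9) = -2987*(-1)*4923/(9*9) = -2987*(-547/9) = 1633889/9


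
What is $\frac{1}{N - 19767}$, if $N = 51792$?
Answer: $\frac{1}{32025} \approx 3.1226 \cdot 10^{-5}$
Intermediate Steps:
$\frac{1}{N - 19767} = \frac{1}{51792 - 19767} = \frac{1}{32025}$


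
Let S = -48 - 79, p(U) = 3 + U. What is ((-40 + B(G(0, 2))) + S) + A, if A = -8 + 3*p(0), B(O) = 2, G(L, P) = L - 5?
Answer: -164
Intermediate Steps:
G(L, P) = -5 + L
S = -127
A = 1 (A = -8 + 3*(3 + 0) = -8 + 3*3 = -8 + 9 = 1)
((-40 + B(G(0, 2))) + S) + A = ((-40 + 2) - 127) + 1 = (-38 - 127) + 1 = -165 + 1 = -164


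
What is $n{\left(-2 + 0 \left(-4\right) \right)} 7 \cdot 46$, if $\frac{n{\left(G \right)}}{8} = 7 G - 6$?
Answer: $-51520$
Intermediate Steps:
$n{\left(G \right)} = -48 + 56 G$ ($n{\left(G \right)} = 8 \left(7 G - 6\right) = 8 \left(-6 + 7 G\right) = -48 + 56 G$)
$n{\left(-2 + 0 \left(-4\right) \right)} 7 \cdot 46 = \left(-48 + 56 \left(-2 + 0 \left(-4\right)\right)\right) 7 \cdot 46 = \left(-48 + 56 \left(-2 + 0\right)\right) 7 \cdot 46 = \left(-48 + 56 \left(-2\right)\right) 7 \cdot 46 = \left(-48 - 112\right) 7 \cdot 46 = \left(-160\right) 7 \cdot 46 = \left(-1120\right) 46 = -51520$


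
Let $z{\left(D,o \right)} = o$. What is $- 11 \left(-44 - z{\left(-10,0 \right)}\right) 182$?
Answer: $88088$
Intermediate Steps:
$- 11 \left(-44 - z{\left(-10,0 \right)}\right) 182 = - 11 \left(-44 - 0\right) 182 = - 11 \left(-44 + 0\right) 182 = \left(-11\right) \left(-44\right) 182 = 484 \cdot 182 = 88088$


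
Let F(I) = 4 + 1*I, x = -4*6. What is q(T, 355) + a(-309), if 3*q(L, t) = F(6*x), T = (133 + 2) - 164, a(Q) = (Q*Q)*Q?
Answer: -88511027/3 ≈ -2.9504e+7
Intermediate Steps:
a(Q) = Q**3 (a(Q) = Q**2*Q = Q**3)
x = -24
F(I) = 4 + I
T = -29 (T = 135 - 164 = -29)
q(L, t) = -140/3 (q(L, t) = (4 + 6*(-24))/3 = (4 - 144)/3 = (1/3)*(-140) = -140/3)
q(T, 355) + a(-309) = -140/3 + (-309)**3 = -140/3 - 29503629 = -88511027/3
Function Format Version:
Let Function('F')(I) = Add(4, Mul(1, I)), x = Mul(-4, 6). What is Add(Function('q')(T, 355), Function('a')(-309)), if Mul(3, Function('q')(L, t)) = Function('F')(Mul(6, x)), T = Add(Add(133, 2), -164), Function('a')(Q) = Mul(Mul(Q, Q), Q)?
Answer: Rational(-88511027, 3) ≈ -2.9504e+7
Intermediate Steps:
Function('a')(Q) = Pow(Q, 3) (Function('a')(Q) = Mul(Pow(Q, 2), Q) = Pow(Q, 3))
x = -24
Function('F')(I) = Add(4, I)
T = -29 (T = Add(135, -164) = -29)
Function('q')(L, t) = Rational(-140, 3) (Function('q')(L, t) = Mul(Rational(1, 3), Add(4, Mul(6, -24))) = Mul(Rational(1, 3), Add(4, -144)) = Mul(Rational(1, 3), -140) = Rational(-140, 3))
Add(Function('q')(T, 355), Function('a')(-309)) = Add(Rational(-140, 3), Pow(-309, 3)) = Add(Rational(-140, 3), -29503629) = Rational(-88511027, 3)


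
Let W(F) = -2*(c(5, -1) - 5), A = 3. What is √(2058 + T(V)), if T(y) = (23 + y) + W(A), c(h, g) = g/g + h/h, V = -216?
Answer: √1871 ≈ 43.255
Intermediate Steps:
c(h, g) = 2 (c(h, g) = 1 + 1 = 2)
W(F) = 6 (W(F) = -2*(2 - 5) = -2*(-3) = 6)
T(y) = 29 + y (T(y) = (23 + y) + 6 = 29 + y)
√(2058 + T(V)) = √(2058 + (29 - 216)) = √(2058 - 187) = √1871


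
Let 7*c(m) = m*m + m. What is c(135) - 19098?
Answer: -115326/7 ≈ -16475.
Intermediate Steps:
c(m) = m/7 + m²/7 (c(m) = (m*m + m)/7 = (m² + m)/7 = (m + m²)/7 = m/7 + m²/7)
c(135) - 19098 = (⅐)*135*(1 + 135) - 19098 = (⅐)*135*136 - 19098 = 18360/7 - 19098 = -115326/7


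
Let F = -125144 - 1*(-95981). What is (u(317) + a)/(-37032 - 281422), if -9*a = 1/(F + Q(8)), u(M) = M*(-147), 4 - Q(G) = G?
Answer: 6116188648/41797565181 ≈ 0.14633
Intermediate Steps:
F = -29163 (F = -125144 + 95981 = -29163)
Q(G) = 4 - G
u(M) = -147*M
a = 1/262503 (a = -1/(9*(-29163 + (4 - 1*8))) = -1/(9*(-29163 + (4 - 8))) = -1/(9*(-29163 - 4)) = -⅑/(-29167) = -⅑*(-1/29167) = 1/262503 ≈ 3.8095e-6)
(u(317) + a)/(-37032 - 281422) = (-147*317 + 1/262503)/(-37032 - 281422) = (-46599 + 1/262503)/(-318454) = -12232377296/262503*(-1/318454) = 6116188648/41797565181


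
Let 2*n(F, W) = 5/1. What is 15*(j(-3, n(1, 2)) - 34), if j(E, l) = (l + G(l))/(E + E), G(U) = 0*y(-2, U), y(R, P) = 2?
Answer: -2065/4 ≈ -516.25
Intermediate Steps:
n(F, W) = 5/2 (n(F, W) = (5/1)/2 = (5*1)/2 = (½)*5 = 5/2)
G(U) = 0 (G(U) = 0*2 = 0)
j(E, l) = l/(2*E) (j(E, l) = (l + 0)/(E + E) = l/((2*E)) = l*(1/(2*E)) = l/(2*E))
15*(j(-3, n(1, 2)) - 34) = 15*((½)*(5/2)/(-3) - 34) = 15*((½)*(5/2)*(-⅓) - 34) = 15*(-5/12 - 34) = 15*(-413/12) = -2065/4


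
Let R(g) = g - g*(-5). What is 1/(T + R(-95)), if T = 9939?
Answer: 1/9369 ≈ 0.00010673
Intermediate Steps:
R(g) = 6*g (R(g) = g - (-5)*g = g + 5*g = 6*g)
1/(T + R(-95)) = 1/(9939 + 6*(-95)) = 1/(9939 - 570) = 1/9369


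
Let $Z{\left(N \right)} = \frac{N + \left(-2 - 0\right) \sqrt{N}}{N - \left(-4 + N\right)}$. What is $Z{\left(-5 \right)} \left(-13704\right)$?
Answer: $17130 + 6852 i \sqrt{5} \approx 17130.0 + 15322.0 i$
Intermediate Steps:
$Z{\left(N \right)} = - \frac{\sqrt{N}}{2} + \frac{N}{4}$ ($Z{\left(N \right)} = \frac{N + \left(-2 + 0\right) \sqrt{N}}{4} = \left(N - 2 \sqrt{N}\right) \frac{1}{4} = - \frac{\sqrt{N}}{2} + \frac{N}{4}$)
$Z{\left(-5 \right)} \left(-13704\right) = \left(- \frac{\sqrt{-5}}{2} + \frac{1}{4} \left(-5\right)\right) \left(-13704\right) = \left(- \frac{i \sqrt{5}}{2} - \frac{5}{4}\right) \left(-13704\right) = \left(- \frac{5}{4} - \frac{i \sqrt{5}}{2}\right) \left(-13704\right) = 17130 + 6852 i \sqrt{5}$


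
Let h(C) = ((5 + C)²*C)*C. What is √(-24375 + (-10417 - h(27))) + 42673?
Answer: 42673 + 2*I*√195322 ≈ 42673.0 + 883.91*I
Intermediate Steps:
h(C) = C²*(5 + C)² (h(C) = (C*(5 + C)²)*C = C²*(5 + C)²)
√(-24375 + (-10417 - h(27))) + 42673 = √(-24375 + (-10417 - 27²*(5 + 27)²)) + 42673 = √(-24375 + (-10417 - 729*32²)) + 42673 = √(-24375 + (-10417 - 729*1024)) + 42673 = √(-24375 + (-10417 - 1*746496)) + 42673 = √(-24375 + (-10417 - 746496)) + 42673 = √(-24375 - 756913) + 42673 = √(-781288) + 42673 = 2*I*√195322 + 42673 = 42673 + 2*I*√195322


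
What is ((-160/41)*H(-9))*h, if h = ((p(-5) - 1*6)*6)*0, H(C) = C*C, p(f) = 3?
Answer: 0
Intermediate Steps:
H(C) = C²
h = 0 (h = ((3 - 1*6)*6)*0 = ((3 - 6)*6)*0 = -3*6*0 = -18*0 = 0)
((-160/41)*H(-9))*h = (-160/41*(-9)²)*0 = (-160*1/41*81)*0 = -160/41*81*0 = -12960/41*0 = 0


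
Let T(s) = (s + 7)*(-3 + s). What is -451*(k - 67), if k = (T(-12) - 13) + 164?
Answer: -71709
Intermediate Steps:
T(s) = (-3 + s)*(7 + s) (T(s) = (7 + s)*(-3 + s) = (-3 + s)*(7 + s))
k = 226 (k = ((-21 + (-12)**2 + 4*(-12)) - 13) + 164 = ((-21 + 144 - 48) - 13) + 164 = (75 - 13) + 164 = 62 + 164 = 226)
-451*(k - 67) = -451*(226 - 67) = -451*159 = -71709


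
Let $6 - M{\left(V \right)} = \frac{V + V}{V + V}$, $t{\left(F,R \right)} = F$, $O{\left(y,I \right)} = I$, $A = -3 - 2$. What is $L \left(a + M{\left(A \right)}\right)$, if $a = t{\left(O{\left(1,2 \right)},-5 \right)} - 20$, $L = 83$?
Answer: $-1079$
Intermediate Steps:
$A = -5$
$M{\left(V \right)} = 5$ ($M{\left(V \right)} = 6 - \frac{V + V}{V + V} = 6 - \frac{2 V}{2 V} = 6 - 2 V \frac{1}{2 V} = 6 - 1 = 5$)
$a = -18$ ($a = 2 - 20 = -18$)
$L \left(a + M{\left(A \right)}\right) = 83 \left(-18 + 5\right) = 83 \left(-13\right) = -1079$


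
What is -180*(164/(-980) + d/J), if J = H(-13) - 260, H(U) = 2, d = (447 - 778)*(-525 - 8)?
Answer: 259405278/2107 ≈ 1.2312e+5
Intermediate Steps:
d = 176423 (d = -331*(-533) = 176423)
J = -258 (J = 2 - 260 = -258)
-180*(164/(-980) + d/J) = -180*(164/(-980) + 176423/(-258)) = -180*(164*(-1/980) + 176423*(-1/258)) = -180*(-41/245 - 176423/258) = -180*(-43234213/63210) = 259405278/2107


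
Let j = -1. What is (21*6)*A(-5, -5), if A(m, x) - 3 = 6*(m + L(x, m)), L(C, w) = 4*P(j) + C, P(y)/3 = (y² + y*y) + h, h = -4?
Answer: -25326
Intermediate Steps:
P(y) = -12 + 6*y² (P(y) = 3*((y² + y*y) - 4) = 3*((y² + y²) - 4) = 3*(2*y² - 4) = 3*(-4 + 2*y²) = -12 + 6*y²)
L(C, w) = -24 + C (L(C, w) = 4*(-12 + 6*(-1)²) + C = 4*(-12 + 6*1) + C = 4*(-12 + 6) + C = 4*(-6) + C = -24 + C)
A(m, x) = -141 + 6*m + 6*x (A(m, x) = 3 + 6*(m + (-24 + x)) = 3 + 6*(-24 + m + x) = 3 + (-144 + 6*m + 6*x) = -141 + 6*m + 6*x)
(21*6)*A(-5, -5) = (21*6)*(-141 + 6*(-5) + 6*(-5)) = 126*(-141 - 30 - 30) = 126*(-201) = -25326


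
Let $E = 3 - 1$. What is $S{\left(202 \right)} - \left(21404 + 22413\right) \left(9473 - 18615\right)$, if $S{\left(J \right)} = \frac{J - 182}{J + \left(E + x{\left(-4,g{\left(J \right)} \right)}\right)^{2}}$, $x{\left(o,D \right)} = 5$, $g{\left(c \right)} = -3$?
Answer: $\frac{100544328534}{251} \approx 4.0057 \cdot 10^{8}$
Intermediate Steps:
$E = 2$ ($E = 3 - 1 = 2$)
$S{\left(J \right)} = \frac{-182 + J}{49 + J}$ ($S{\left(J \right)} = \frac{J - 182}{J + \left(2 + 5\right)^{2}} = \frac{-182 + J}{J + 7^{2}} = \frac{-182 + J}{J + 49} = \frac{-182 + J}{49 + J}$)
$S{\left(202 \right)} - \left(21404 + 22413\right) \left(9473 - 18615\right) = \frac{-182 + 202}{49 + 202} - \left(21404 + 22413\right) \left(9473 - 18615\right) = \frac{1}{251} \cdot 20 - 43817 \left(-9142\right) = \frac{1}{251} \cdot 20 - -400575014 = \frac{20}{251} + 400575014 = \frac{100544328534}{251}$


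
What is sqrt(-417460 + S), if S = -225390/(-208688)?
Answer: I*sqrt(1136288774854870)/52172 ≈ 646.11*I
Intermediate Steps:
S = 112695/104344 (S = -225390*(-1/208688) = 112695/104344 ≈ 1.0800)
sqrt(-417460 + S) = sqrt(-417460 + 112695/104344) = sqrt(-43559333545/104344) = I*sqrt(1136288774854870)/52172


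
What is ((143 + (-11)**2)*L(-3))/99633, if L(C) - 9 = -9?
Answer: 0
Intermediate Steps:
L(C) = 0 (L(C) = 9 - 9 = 0)
((143 + (-11)**2)*L(-3))/99633 = ((143 + (-11)**2)*0)/99633 = ((143 + 121)*0)*(1/99633) = (264*0)*(1/99633) = 0*(1/99633) = 0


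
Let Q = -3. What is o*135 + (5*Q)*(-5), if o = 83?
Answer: 11280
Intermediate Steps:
o*135 + (5*Q)*(-5) = 83*135 + (5*(-3))*(-5) = 11205 - 15*(-5) = 11205 + 75 = 11280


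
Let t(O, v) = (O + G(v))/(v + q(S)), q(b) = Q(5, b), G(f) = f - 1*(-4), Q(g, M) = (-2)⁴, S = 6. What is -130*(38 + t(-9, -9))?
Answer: -4680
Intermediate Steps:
Q(g, M) = 16
G(f) = 4 + f (G(f) = f + 4 = 4 + f)
q(b) = 16
t(O, v) = (4 + O + v)/(16 + v) (t(O, v) = (O + (4 + v))/(v + 16) = (4 + O + v)/(16 + v))
-130*(38 + t(-9, -9)) = -130*(38 + (4 - 9 - 9)/(16 - 9)) = -130*(38 - 14/7) = -130*(38 + (⅐)*(-14)) = -130*(38 - 2) = -130*36 = -4680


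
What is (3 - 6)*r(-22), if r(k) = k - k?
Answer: 0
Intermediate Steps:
r(k) = 0
(3 - 6)*r(-22) = (3 - 6)*0 = -3*0 = 0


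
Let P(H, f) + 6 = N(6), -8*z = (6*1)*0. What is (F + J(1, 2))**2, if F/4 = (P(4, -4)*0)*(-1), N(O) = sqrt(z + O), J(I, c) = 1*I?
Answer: 1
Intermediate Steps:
z = 0 (z = -6*1*0/8 = -3*0/4 = -1/8*0 = 0)
J(I, c) = I
N(O) = sqrt(O) (N(O) = sqrt(0 + O) = sqrt(O))
P(H, f) = -6 + sqrt(6)
F = 0 (F = 4*(((-6 + sqrt(6))*0)*(-1)) = 4*(0*(-1)) = 4*0 = 0)
(F + J(1, 2))**2 = (0 + 1)**2 = 1**2 = 1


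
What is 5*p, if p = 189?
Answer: 945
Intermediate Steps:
5*p = 5*189 = 945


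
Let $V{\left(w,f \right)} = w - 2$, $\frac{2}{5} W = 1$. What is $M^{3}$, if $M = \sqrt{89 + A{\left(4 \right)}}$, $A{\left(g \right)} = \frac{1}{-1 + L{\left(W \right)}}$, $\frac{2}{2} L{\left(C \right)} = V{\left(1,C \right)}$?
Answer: $\frac{177 \sqrt{354}}{4} \approx 832.56$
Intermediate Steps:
$W = \frac{5}{2}$ ($W = \frac{5}{2} \cdot 1 = \frac{5}{2} \approx 2.5$)
$V{\left(w,f \right)} = -2 + w$ ($V{\left(w,f \right)} = w - 2 = -2 + w$)
$L{\left(C \right)} = -1$ ($L{\left(C \right)} = -2 + 1 = -1$)
$A{\left(g \right)} = - \frac{1}{2}$ ($A{\left(g \right)} = \frac{1}{-1 - 1} = \frac{1}{-2} = - \frac{1}{2}$)
$M = \frac{\sqrt{354}}{2}$ ($M = \sqrt{89 - \frac{1}{2}} = \sqrt{\frac{177}{2}} = \frac{\sqrt{354}}{2} \approx 9.4074$)
$M^{3} = \left(\frac{\sqrt{354}}{2}\right)^{3} = \frac{177 \sqrt{354}}{4}$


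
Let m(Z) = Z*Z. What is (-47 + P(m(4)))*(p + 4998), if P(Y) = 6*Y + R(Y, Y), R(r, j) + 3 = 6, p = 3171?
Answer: 424788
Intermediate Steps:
R(r, j) = 3 (R(r, j) = -3 + 6 = 3)
m(Z) = Z²
P(Y) = 3 + 6*Y (P(Y) = 6*Y + 3 = 3 + 6*Y)
(-47 + P(m(4)))*(p + 4998) = (-47 + (3 + 6*4²))*(3171 + 4998) = (-47 + (3 + 6*16))*8169 = (-47 + (3 + 96))*8169 = (-47 + 99)*8169 = 52*8169 = 424788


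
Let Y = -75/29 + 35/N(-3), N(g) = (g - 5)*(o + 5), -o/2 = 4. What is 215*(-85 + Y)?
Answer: -12888175/696 ≈ -18518.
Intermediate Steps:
o = -8 (o = -2*4 = -8)
N(g) = 15 - 3*g (N(g) = (g - 5)*(-8 + 5) = (-5 + g)*(-3) = 15 - 3*g)
Y = -785/696 (Y = -75/29 + 35/(15 - 3*(-3)) = -75*1/29 + 35/(15 + 9) = -75/29 + 35/24 = -785/696 ≈ -1.1279)
215*(-85 + Y) = 215*(-85 - 785/696) = 215*(-59945/696) = -12888175/696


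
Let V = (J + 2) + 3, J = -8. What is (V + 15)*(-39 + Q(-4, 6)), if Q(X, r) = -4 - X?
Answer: -468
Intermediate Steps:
V = -3 (V = (-8 + 2) + 3 = -6 + 3 = -3)
(V + 15)*(-39 + Q(-4, 6)) = (-3 + 15)*(-39 + (-4 - 1*(-4))) = 12*(-39 + (-4 + 4)) = 12*(-39 + 0) = 12*(-39) = -468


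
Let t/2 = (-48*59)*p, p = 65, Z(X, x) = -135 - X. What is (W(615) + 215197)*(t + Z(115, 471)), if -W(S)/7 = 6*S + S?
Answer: -68178691420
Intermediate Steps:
W(S) = -49*S (W(S) = -7*(6*S + S) = -49*S)
t = -368160 (t = 2*(-48*59*65) = 2*(-2832*65) = 2*(-184080) = -368160)
(W(615) + 215197)*(t + Z(115, 471)) = (-49*615 + 215197)*(-368160 + (-135 - 1*115)) = (-30135 + 215197)*(-368160 + (-135 - 115)) = 185062*(-368160 - 250) = 185062*(-368410) = -68178691420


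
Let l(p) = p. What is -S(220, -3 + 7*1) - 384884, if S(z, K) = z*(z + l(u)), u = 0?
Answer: -433284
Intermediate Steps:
S(z, K) = z² (S(z, K) = z*(z + 0) = z*z = z²)
-S(220, -3 + 7*1) - 384884 = -1*220² - 384884 = -1*48400 - 384884 = -48400 - 384884 = -433284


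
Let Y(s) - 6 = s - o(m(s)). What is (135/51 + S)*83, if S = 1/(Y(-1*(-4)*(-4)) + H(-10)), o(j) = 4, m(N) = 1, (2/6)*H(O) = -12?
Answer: 185339/850 ≈ 218.05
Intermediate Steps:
H(O) = -36 (H(O) = 3*(-12) = -36)
Y(s) = 2 + s (Y(s) = 6 + (s - 1*4) = 6 + (s - 4) = 6 + (-4 + s) = 2 + s)
S = -1/50 (S = 1/((2 - 1*(-4)*(-4)) - 36) = 1/((2 + 4*(-4)) - 36) = 1/((2 - 16) - 36) = 1/(-14 - 36) = 1/(-50) = -1/50 ≈ -0.020000)
(135/51 + S)*83 = (135/51 - 1/50)*83 = (135*(1/51) - 1/50)*83 = (45/17 - 1/50)*83 = (2233/850)*83 = 185339/850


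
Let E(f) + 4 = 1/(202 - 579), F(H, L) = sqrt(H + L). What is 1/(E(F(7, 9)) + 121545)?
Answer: 377/45820956 ≈ 8.2277e-6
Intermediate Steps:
E(f) = -1509/377 (E(f) = -4 + 1/(202 - 579) = -4 + 1/(-377) = -4 - 1/377 = -1509/377)
1/(E(F(7, 9)) + 121545) = 1/(-1509/377 + 121545) = 1/(45820956/377) = 377/45820956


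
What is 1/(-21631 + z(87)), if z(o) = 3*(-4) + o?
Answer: -1/21556 ≈ -4.6391e-5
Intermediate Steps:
z(o) = -12 + o
1/(-21631 + z(87)) = 1/(-21631 + (-12 + 87)) = 1/(-21631 + 75) = 1/(-21556) = -1/21556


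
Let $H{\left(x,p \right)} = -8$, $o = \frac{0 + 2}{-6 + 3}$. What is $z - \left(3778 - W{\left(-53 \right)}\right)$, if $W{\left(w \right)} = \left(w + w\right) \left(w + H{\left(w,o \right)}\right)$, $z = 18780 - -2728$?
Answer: $24196$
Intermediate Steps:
$o = - \frac{2}{3}$ ($o = \frac{2}{-3} = 2 \left(- \frac{1}{3}\right) = - \frac{2}{3} \approx -0.66667$)
$z = 21508$ ($z = 18780 + 2728 = 21508$)
$W{\left(w \right)} = 2 w \left(-8 + w\right)$ ($W{\left(w \right)} = \left(w + w\right) \left(w - 8\right) = 2 w \left(-8 + w\right)$)
$z - \left(3778 - W{\left(-53 \right)}\right) = 21508 - \left(3778 - 2 \left(-53\right) \left(-8 - 53\right)\right) = 21508 - \left(3778 - 2 \left(-53\right) \left(-61\right)\right) = 21508 - \left(3778 - 6466\right) = 21508 - -2688 = 21508 + 2688 = 24196$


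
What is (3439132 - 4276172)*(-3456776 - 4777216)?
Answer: 6892180663680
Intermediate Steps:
(3439132 - 4276172)*(-3456776 - 4777216) = -837040*(-8233992) = 6892180663680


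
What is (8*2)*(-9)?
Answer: -144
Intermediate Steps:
(8*2)*(-9) = 16*(-9) = -144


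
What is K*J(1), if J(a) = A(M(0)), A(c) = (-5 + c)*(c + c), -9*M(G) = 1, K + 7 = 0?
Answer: -644/81 ≈ -7.9506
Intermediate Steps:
K = -7 (K = -7 + 0 = -7)
M(G) = -⅑ (M(G) = -⅑*1 = -⅑)
A(c) = 2*c*(-5 + c) (A(c) = (-5 + c)*(2*c) = 2*c*(-5 + c))
J(a) = 92/81 (J(a) = 2*(-⅑)*(-5 - ⅑) = 2*(-⅑)*(-46/9) = 92/81)
K*J(1) = -7*92/81 = -644/81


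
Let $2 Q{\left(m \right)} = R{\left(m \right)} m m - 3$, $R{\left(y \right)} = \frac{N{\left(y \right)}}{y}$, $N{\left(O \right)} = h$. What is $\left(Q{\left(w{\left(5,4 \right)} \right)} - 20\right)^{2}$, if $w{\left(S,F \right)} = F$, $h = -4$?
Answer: $\frac{3481}{4} \approx 870.25$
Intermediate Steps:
$N{\left(O \right)} = -4$
$R{\left(y \right)} = - \frac{4}{y}$
$Q{\left(m \right)} = - \frac{3}{2} - 2 m$ ($Q{\left(m \right)} = \frac{- \frac{4}{m} m m - 3}{2} = \frac{- 4 m - 3}{2} = \frac{-3 - 4 m}{2} = - \frac{3}{2} - 2 m$)
$\left(Q{\left(w{\left(5,4 \right)} \right)} - 20\right)^{2} = \left(\left(- \frac{3}{2} - 8\right) - 20\right)^{2} = \left(- \frac{19}{2} - 20\right)^{2} = \left(- \frac{59}{2}\right)^{2} = \frac{3481}{4}$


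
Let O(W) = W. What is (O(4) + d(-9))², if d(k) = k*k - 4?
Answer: 6561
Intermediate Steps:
d(k) = -4 + k² (d(k) = k² - 4 = -4 + k²)
(O(4) + d(-9))² = (4 + (-4 + (-9)²))² = (4 + (-4 + 81))² = (4 + 77)² = 81² = 6561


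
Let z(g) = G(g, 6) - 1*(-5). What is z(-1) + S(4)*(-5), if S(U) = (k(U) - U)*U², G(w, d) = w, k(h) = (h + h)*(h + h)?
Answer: -4796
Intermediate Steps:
k(h) = 4*h² (k(h) = (2*h)*(2*h) = 4*h²)
S(U) = U²*(-U + 4*U²) (S(U) = (4*U² - U)*U² = (-U + 4*U²)*U² = U²*(-U + 4*U²))
z(g) = 5 + g (z(g) = g - 1*(-5) = g + 5 = 5 + g)
z(-1) + S(4)*(-5) = (5 - 1) + (4³*(-1 + 4*4))*(-5) = 4 + (64*(-1 + 16))*(-5) = 4 + (64*15)*(-5) = 4 + 960*(-5) = 4 - 4800 = -4796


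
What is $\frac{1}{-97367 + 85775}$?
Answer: $- \frac{1}{11592} \approx -8.6266 \cdot 10^{-5}$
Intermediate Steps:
$\frac{1}{-97367 + 85775} = \frac{1}{-11592} = - \frac{1}{11592}$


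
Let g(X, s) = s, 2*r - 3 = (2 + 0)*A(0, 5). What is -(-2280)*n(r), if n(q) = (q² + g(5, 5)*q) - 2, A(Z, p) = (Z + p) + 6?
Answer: 494190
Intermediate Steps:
A(Z, p) = 6 + Z + p
r = 25/2 (r = 3/2 + ((2 + 0)*(6 + 0 + 5))/2 = 3/2 + (2*11)/2 = 3/2 + (½)*22 = 3/2 + 11 = 25/2 ≈ 12.500)
n(q) = -2 + q² + 5*q (n(q) = (q² + 5*q) - 2 = -2 + q² + 5*q)
-(-2280)*n(r) = -(-2280)*(-2 + (25/2)² + 5*(25/2)) = -(-2280)*(-2 + 625/4 + 125/2) = -(-2280)*867/4 = -15*(-32946) = 494190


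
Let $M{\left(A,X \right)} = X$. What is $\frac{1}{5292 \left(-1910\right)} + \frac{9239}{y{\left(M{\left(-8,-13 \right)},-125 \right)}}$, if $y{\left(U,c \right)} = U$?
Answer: $- \frac{93385225093}{131400360} \approx -710.69$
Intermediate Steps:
$\frac{1}{5292 \left(-1910\right)} + \frac{9239}{y{\left(M{\left(-8,-13 \right)},-125 \right)}} = \frac{1}{5292 \left(-1910\right)} + \frac{9239}{-13} = \frac{1}{5292} \left(- \frac{1}{1910}\right) + 9239 \left(- \frac{1}{13}\right) = - \frac{1}{10107720} - \frac{9239}{13} = - \frac{93385225093}{131400360}$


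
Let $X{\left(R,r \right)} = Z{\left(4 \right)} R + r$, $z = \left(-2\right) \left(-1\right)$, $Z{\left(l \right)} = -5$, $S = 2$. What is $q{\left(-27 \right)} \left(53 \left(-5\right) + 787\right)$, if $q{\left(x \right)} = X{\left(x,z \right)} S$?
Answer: $143028$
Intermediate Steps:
$z = 2$
$X{\left(R,r \right)} = r - 5 R$ ($X{\left(R,r \right)} = - 5 R + r = r - 5 R$)
$q{\left(x \right)} = 4 - 10 x$ ($q{\left(x \right)} = \left(2 - 5 x\right) 2 = 4 - 10 x$)
$q{\left(-27 \right)} \left(53 \left(-5\right) + 787\right) = \left(4 - -270\right) \left(53 \left(-5\right) + 787\right) = \left(4 + 270\right) \left(-265 + 787\right) = 274 \cdot 522 = 143028$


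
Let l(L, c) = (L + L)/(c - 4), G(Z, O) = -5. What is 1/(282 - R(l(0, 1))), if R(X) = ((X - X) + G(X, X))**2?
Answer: 1/257 ≈ 0.0038911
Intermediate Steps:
l(L, c) = 2*L/(-4 + c) (l(L, c) = (2*L)/(-4 + c) = 2*L/(-4 + c))
R(X) = 25 (R(X) = ((X - X) - 5)**2 = (0 - 5)**2 = (-5)**2 = 25)
1/(282 - R(l(0, 1))) = 1/(282 - 1*25) = 1/(282 - 25) = 1/257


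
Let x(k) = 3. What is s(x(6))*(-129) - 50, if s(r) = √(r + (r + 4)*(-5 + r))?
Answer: -50 - 129*I*√11 ≈ -50.0 - 427.84*I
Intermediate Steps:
s(r) = √(r + (-5 + r)*(4 + r)) (s(r) = √(r + (4 + r)*(-5 + r)) = √(r + (-5 + r)*(4 + r)))
s(x(6))*(-129) - 50 = √(-20 + 3²)*(-129) - 50 = √(-20 + 9)*(-129) - 50 = √(-11)*(-129) - 50 = (I*√11)*(-129) - 50 = -129*I*√11 - 50 = -50 - 129*I*√11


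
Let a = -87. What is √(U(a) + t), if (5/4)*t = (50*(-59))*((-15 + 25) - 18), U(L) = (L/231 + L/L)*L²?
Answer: 4*√8744659/77 ≈ 153.62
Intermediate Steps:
U(L) = L²*(1 + L/231) (U(L) = (L*(1/231) + 1)*L² = (L/231 + 1)*L² = (1 + L/231)*L² = L²*(1 + L/231))
t = 18880 (t = 4*((50*(-59))*((-15 + 25) - 18))/5 = 4*(-2950*(10 - 18))/5 = 4*(-2950*(-8))/5 = (⅘)*23600 = 18880)
√(U(a) + t) = √((1/231)*(-87)²*(231 - 87) + 18880) = √((1/231)*7569*144 + 18880) = √(363312/77 + 18880) = √(1817072/77) = 4*√8744659/77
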